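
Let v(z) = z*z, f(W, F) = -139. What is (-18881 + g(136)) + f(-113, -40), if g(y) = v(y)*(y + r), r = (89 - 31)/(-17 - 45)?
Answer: 76853132/31 ≈ 2.4791e+6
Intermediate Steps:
v(z) = z²
r = -29/31 (r = 58/(-62) = 58*(-1/62) = -29/31 ≈ -0.93548)
g(y) = y²*(-29/31 + y) (g(y) = y²*(y - 29/31) = y²*(-29/31 + y))
(-18881 + g(136)) + f(-113, -40) = (-18881 + 136²*(-29/31 + 136)) - 139 = (-18881 + 18496*(4187/31)) - 139 = (-18881 + 77442752/31) - 139 = 76857441/31 - 139 = 76853132/31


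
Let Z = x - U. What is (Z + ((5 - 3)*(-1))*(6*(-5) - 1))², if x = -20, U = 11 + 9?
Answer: 484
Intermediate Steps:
U = 20
Z = -40 (Z = -20 - 1*20 = -20 - 20 = -40)
(Z + ((5 - 3)*(-1))*(6*(-5) - 1))² = (-40 + ((5 - 3)*(-1))*(6*(-5) - 1))² = (-40 + (2*(-1))*(-30 - 1))² = (-40 - 2*(-31))² = (-40 + 62)² = 22² = 484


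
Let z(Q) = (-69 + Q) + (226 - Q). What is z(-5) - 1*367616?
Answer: -367459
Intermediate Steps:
z(Q) = 157
z(-5) - 1*367616 = 157 - 1*367616 = 157 - 367616 = -367459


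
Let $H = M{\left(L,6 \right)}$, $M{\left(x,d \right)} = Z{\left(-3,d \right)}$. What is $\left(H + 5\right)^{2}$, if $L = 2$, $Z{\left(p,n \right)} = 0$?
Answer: $25$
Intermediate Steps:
$M{\left(x,d \right)} = 0$
$H = 0$
$\left(H + 5\right)^{2} = \left(0 + 5\right)^{2} = 5^{2} = 25$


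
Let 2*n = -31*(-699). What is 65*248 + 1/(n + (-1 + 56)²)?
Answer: 446830282/27719 ≈ 16120.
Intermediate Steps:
n = 21669/2 (n = (-31*(-699))/2 = (½)*21669 = 21669/2 ≈ 10835.)
65*248 + 1/(n + (-1 + 56)²) = 65*248 + 1/(21669/2 + (-1 + 56)²) = 16120 + 1/(21669/2 + 55²) = 16120 + 1/(21669/2 + 3025) = 16120 + 1/(27719/2) = 16120 + 2/27719 = 446830282/27719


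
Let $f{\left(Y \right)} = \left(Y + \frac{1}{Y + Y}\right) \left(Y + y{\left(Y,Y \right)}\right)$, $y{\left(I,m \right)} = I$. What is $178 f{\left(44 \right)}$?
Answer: $689394$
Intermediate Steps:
$f{\left(Y \right)} = 2 Y \left(Y + \frac{1}{2 Y}\right)$ ($f{\left(Y \right)} = \left(Y + \frac{1}{Y + Y}\right) \left(Y + Y\right) = \left(Y + \frac{1}{2 Y}\right) 2 Y = 2 Y \left(Y + \frac{1}{2 Y}\right)$)
$178 f{\left(44 \right)} = 178 \left(1 + 2 \cdot 44^{2}\right) = 178 \left(1 + 2 \cdot 1936\right) = 178 \left(1 + 3872\right) = 178 \cdot 3873 = 689394$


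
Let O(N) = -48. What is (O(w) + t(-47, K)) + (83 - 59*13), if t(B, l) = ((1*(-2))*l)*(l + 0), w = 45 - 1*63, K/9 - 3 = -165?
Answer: -4252260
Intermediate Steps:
K = -1458 (K = 27 + 9*(-165) = 27 - 1485 = -1458)
w = -18 (w = 45 - 63 = -18)
t(B, l) = -2*l² (t(B, l) = (-2*l)*l = -2*l²)
(O(w) + t(-47, K)) + (83 - 59*13) = (-48 - 2*(-1458)²) + (83 - 59*13) = (-48 - 2*2125764) + (83 - 767) = (-48 - 4251528) - 684 = -4251576 - 684 = -4252260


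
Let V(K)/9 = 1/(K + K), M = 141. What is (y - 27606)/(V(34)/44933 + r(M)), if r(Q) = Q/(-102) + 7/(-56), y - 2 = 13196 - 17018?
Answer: 192040766288/9211247 ≈ 20849.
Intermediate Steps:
y = -3820 (y = 2 + (13196 - 17018) = 2 - 3822 = -3820)
V(K) = 9/(2*K) (V(K) = 9/(K + K) = 9/((2*K)) = 9*(1/(2*K)) = 9/(2*K))
r(Q) = -1/8 - Q/102 (r(Q) = Q*(-1/102) + 7*(-1/56) = -Q/102 - 1/8 = -1/8 - Q/102)
(y - 27606)/(V(34)/44933 + r(M)) = (-3820 - 27606)/(((9/2)/34)/44933 + (-1/8 - 1/102*141)) = -31426/(((9/2)*(1/34))*(1/44933) + (-1/8 - 47/34)) = -31426/((9/68)*(1/44933) - 205/136) = -31426/(9/3055444 - 205/136) = -31426/(-9211247/6110888) = -31426*(-6110888/9211247) = 192040766288/9211247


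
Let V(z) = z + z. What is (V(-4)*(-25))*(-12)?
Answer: -2400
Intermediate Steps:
V(z) = 2*z
(V(-4)*(-25))*(-12) = ((2*(-4))*(-25))*(-12) = -8*(-25)*(-12) = 200*(-12) = -2400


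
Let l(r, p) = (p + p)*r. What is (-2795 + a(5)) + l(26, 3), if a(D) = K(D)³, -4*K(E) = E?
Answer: -169021/64 ≈ -2641.0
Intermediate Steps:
K(E) = -E/4
l(r, p) = 2*p*r (l(r, p) = (2*p)*r = 2*p*r)
a(D) = -D³/64 (a(D) = (-D/4)³ = -D³/64)
(-2795 + a(5)) + l(26, 3) = (-2795 - 1/64*5³) + 2*3*26 = (-2795 - 1/64*125) + 156 = (-2795 - 125/64) + 156 = -179005/64 + 156 = -169021/64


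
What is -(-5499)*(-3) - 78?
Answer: -16575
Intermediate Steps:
-(-5499)*(-3) - 78 = -117*141 - 78 = -16497 - 78 = -16575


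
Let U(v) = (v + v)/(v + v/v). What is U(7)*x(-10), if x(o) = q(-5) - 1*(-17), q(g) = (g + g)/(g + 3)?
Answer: 77/2 ≈ 38.500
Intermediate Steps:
U(v) = 2*v/(1 + v) (U(v) = (2*v)/(v + 1) = (2*v)/(1 + v) = 2*v/(1 + v))
q(g) = 2*g/(3 + g) (q(g) = (2*g)/(3 + g) = 2*g/(3 + g))
x(o) = 22 (x(o) = 2*(-5)/(3 - 5) - 1*(-17) = 2*(-5)/(-2) + 17 = 2*(-5)*(-1/2) + 17 = 5 + 17 = 22)
U(7)*x(-10) = (2*7/(1 + 7))*22 = (2*7/8)*22 = (2*7*(1/8))*22 = (7/4)*22 = 77/2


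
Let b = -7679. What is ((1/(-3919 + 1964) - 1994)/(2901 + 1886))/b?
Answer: 3898271/71864574215 ≈ 5.4245e-5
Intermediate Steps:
((1/(-3919 + 1964) - 1994)/(2901 + 1886))/b = ((1/(-3919 + 1964) - 1994)/(2901 + 1886))/(-7679) = ((1/(-1955) - 1994)/4787)*(-1/7679) = ((-1/1955 - 1994)*(1/4787))*(-1/7679) = -3898271/1955*1/4787*(-1/7679) = -3898271/9358585*(-1/7679) = 3898271/71864574215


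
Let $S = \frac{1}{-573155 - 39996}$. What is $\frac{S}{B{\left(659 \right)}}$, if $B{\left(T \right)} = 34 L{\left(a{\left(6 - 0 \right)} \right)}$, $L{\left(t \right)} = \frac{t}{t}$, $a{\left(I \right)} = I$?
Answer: $- \frac{1}{20847134} \approx -4.7968 \cdot 10^{-8}$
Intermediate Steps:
$L{\left(t \right)} = 1$
$S = - \frac{1}{613151}$ ($S = \frac{1}{-613151} = - \frac{1}{613151} \approx -1.6309 \cdot 10^{-6}$)
$B{\left(T \right)} = 34$ ($B{\left(T \right)} = 34 \cdot 1 = 34$)
$\frac{S}{B{\left(659 \right)}} = - \frac{1}{613151 \cdot 34} = \left(- \frac{1}{613151}\right) \frac{1}{34} = - \frac{1}{20847134}$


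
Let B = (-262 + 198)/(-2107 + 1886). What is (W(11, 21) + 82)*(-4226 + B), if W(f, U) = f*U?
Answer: -292305066/221 ≈ -1.3226e+6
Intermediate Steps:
B = 64/221 (B = -64/(-221) = -64*(-1/221) = 64/221 ≈ 0.28959)
W(f, U) = U*f
(W(11, 21) + 82)*(-4226 + B) = (21*11 + 82)*(-4226 + 64/221) = (231 + 82)*(-933882/221) = 313*(-933882/221) = -292305066/221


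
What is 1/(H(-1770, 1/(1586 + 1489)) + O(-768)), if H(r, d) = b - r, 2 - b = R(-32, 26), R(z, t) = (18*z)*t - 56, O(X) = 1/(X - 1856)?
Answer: 2624/44093695 ≈ 5.9510e-5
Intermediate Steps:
O(X) = 1/(-1856 + X)
R(z, t) = -56 + 18*t*z (R(z, t) = 18*t*z - 56 = -56 + 18*t*z)
b = 15034 (b = 2 - (-56 + 18*26*(-32)) = 2 - (-56 - 14976) = 2 - 1*(-15032) = 2 + 15032 = 15034)
H(r, d) = 15034 - r
1/(H(-1770, 1/(1586 + 1489)) + O(-768)) = 1/((15034 - 1*(-1770)) + 1/(-1856 - 768)) = 1/((15034 + 1770) + 1/(-2624)) = 1/(16804 - 1/2624) = 1/(44093695/2624) = 2624/44093695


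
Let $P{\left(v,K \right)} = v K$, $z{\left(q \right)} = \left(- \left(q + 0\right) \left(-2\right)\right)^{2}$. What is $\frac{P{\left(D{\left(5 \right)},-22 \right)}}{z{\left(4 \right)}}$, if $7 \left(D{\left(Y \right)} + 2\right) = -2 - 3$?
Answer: $\frac{209}{224} \approx 0.93304$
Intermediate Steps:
$D{\left(Y \right)} = - \frac{19}{7}$ ($D{\left(Y \right)} = -2 + \frac{-2 - 3}{7} = -2 + \frac{1}{7} \left(-5\right) = -2 - \frac{5}{7} = - \frac{19}{7}$)
$z{\left(q \right)} = 4 q^{2}$ ($z{\left(q \right)} = \left(- q \left(-2\right)\right)^{2} = \left(- \left(-2\right) q\right)^{2} = \left(2 q\right)^{2} = 4 q^{2}$)
$P{\left(v,K \right)} = K v$
$\frac{P{\left(D{\left(5 \right)},-22 \right)}}{z{\left(4 \right)}} = \frac{\left(-22\right) \left(- \frac{19}{7}\right)}{4 \cdot 4^{2}} = \frac{418}{7 \cdot 4 \cdot 16} = \frac{418}{7 \cdot 64} = \frac{418}{7} \cdot \frac{1}{64} = \frac{209}{224}$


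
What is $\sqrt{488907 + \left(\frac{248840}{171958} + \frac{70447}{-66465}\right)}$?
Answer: $\frac{2 \sqrt{443501298803819466283570}}{1904864745} \approx 699.22$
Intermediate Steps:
$\sqrt{488907 + \left(\frac{248840}{171958} + \frac{70447}{-66465}\right)} = \sqrt{488907 + \left(248840 \cdot \frac{1}{171958} + 70447 \left(- \frac{1}{66465}\right)\right)} = \sqrt{488907 + \left(\frac{124420}{85979} - \frac{70447}{66465}\right)} = \sqrt{488907 + \frac{2212612687}{5714594235}} = \sqrt{\frac{2793907336263832}{5714594235}} = \frac{2 \sqrt{443501298803819466283570}}{1904864745}$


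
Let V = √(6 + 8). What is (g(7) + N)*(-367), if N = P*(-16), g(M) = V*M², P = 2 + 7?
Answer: 52848 - 17983*√14 ≈ -14438.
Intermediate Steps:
V = √14 ≈ 3.7417
P = 9
g(M) = √14*M²
N = -144 (N = 9*(-16) = -144)
(g(7) + N)*(-367) = (√14*7² - 144)*(-367) = (√14*49 - 144)*(-367) = (49*√14 - 144)*(-367) = (-144 + 49*√14)*(-367) = 52848 - 17983*√14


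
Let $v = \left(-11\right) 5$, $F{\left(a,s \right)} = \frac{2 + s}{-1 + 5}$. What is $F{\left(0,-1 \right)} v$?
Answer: $- \frac{55}{4} \approx -13.75$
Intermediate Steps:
$F{\left(a,s \right)} = \frac{1}{2} + \frac{s}{4}$ ($F{\left(a,s \right)} = \frac{2 + s}{4} = \left(2 + s\right) \frac{1}{4} = \frac{1}{2} + \frac{s}{4}$)
$v = -55$
$F{\left(0,-1 \right)} v = \left(\frac{1}{2} + \frac{1}{4} \left(-1\right)\right) \left(-55\right) = \left(\frac{1}{2} - \frac{1}{4}\right) \left(-55\right) = \frac{1}{4} \left(-55\right) = - \frac{55}{4}$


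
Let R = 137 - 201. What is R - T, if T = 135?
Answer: -199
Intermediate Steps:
R = -64
R - T = -64 - 1*135 = -64 - 135 = -199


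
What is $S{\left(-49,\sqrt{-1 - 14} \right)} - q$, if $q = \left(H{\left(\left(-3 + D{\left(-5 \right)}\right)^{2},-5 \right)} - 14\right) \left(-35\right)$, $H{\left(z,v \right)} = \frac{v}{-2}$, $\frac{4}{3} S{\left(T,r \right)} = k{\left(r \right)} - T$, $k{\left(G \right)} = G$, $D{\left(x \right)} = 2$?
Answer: $- \frac{1463}{4} + \frac{3 i \sqrt{15}}{4} \approx -365.75 + 2.9047 i$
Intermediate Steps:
$S{\left(T,r \right)} = - \frac{3 T}{4} + \frac{3 r}{4}$ ($S{\left(T,r \right)} = \frac{3 \left(r - T\right)}{4} = - \frac{3 T}{4} + \frac{3 r}{4}$)
$H{\left(z,v \right)} = - \frac{v}{2}$ ($H{\left(z,v \right)} = v \left(- \frac{1}{2}\right) = - \frac{v}{2}$)
$q = \frac{805}{2}$ ($q = \left(\left(- \frac{1}{2}\right) \left(-5\right) - 14\right) \left(-35\right) = \left(\frac{5}{2} - 14\right) \left(-35\right) = \left(- \frac{23}{2}\right) \left(-35\right) = \frac{805}{2} \approx 402.5$)
$S{\left(-49,\sqrt{-1 - 14} \right)} - q = \left(\left(- \frac{3}{4}\right) \left(-49\right) + \frac{3 \sqrt{-1 - 14}}{4}\right) - \frac{805}{2} = \left(\frac{147}{4} + \frac{3 \sqrt{-15}}{4}\right) - \frac{805}{2} = \left(\frac{147}{4} + \frac{3 i \sqrt{15}}{4}\right) - \frac{805}{2} = - \frac{1463}{4} + \frac{3 i \sqrt{15}}{4}$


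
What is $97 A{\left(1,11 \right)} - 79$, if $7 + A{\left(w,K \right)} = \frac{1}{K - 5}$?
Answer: $- \frac{4451}{6} \approx -741.83$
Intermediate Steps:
$A{\left(w,K \right)} = -7 + \frac{1}{-5 + K}$ ($A{\left(w,K \right)} = -7 + \frac{1}{K - 5} = -7 + \frac{1}{-5 + K}$)
$97 A{\left(1,11 \right)} - 79 = 97 \frac{36 - 77}{-5 + 11} - 79 = 97 \frac{36 - 77}{6} - 79 = 97 \cdot \frac{1}{6} \left(-41\right) - 79 = 97 \left(- \frac{41}{6}\right) - 79 = - \frac{3977}{6} - 79 = - \frac{4451}{6}$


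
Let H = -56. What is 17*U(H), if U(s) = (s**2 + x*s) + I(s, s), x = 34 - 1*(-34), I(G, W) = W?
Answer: -12376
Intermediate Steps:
x = 68 (x = 34 + 34 = 68)
U(s) = s**2 + 69*s (U(s) = (s**2 + 68*s) + s = s**2 + 69*s)
17*U(H) = 17*(-56*(69 - 56)) = 17*(-56*13) = 17*(-728) = -12376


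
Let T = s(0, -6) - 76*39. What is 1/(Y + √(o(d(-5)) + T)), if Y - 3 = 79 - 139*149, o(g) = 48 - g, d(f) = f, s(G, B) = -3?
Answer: -20629/425558555 - I*√2914/425558555 ≈ -4.8475e-5 - 1.2685e-7*I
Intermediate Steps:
T = -2967 (T = -3 - 76*39 = -3 - 2964 = -2967)
Y = -20629 (Y = 3 + (79 - 139*149) = 3 + (79 - 20711) = 3 - 20632 = -20629)
1/(Y + √(o(d(-5)) + T)) = 1/(-20629 + √((48 - 1*(-5)) - 2967)) = 1/(-20629 + √((48 + 5) - 2967)) = 1/(-20629 + √(53 - 2967)) = 1/(-20629 + √(-2914)) = 1/(-20629 + I*√2914)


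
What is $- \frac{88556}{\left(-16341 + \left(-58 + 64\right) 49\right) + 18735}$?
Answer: $- \frac{22139}{672} \approx -32.945$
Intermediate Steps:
$- \frac{88556}{\left(-16341 + \left(-58 + 64\right) 49\right) + 18735} = - \frac{88556}{\left(-16341 + 6 \cdot 49\right) + 18735} = - \frac{88556}{\left(-16341 + 294\right) + 18735} = - \frac{88556}{-16047 + 18735} = - \frac{88556}{2688} = \left(-88556\right) \frac{1}{2688} = - \frac{22139}{672}$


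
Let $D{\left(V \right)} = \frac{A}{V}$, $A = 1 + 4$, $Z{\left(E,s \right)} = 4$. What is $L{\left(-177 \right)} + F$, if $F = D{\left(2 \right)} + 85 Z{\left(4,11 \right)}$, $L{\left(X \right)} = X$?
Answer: $\frac{331}{2} \approx 165.5$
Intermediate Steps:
$A = 5$
$D{\left(V \right)} = \frac{5}{V}$
$F = \frac{685}{2}$ ($F = \frac{5}{2} + 85 \cdot 4 = 5 \cdot \frac{1}{2} + 340 = \frac{5}{2} + 340 = \frac{685}{2} \approx 342.5$)
$L{\left(-177 \right)} + F = -177 + \frac{685}{2} = \frac{331}{2}$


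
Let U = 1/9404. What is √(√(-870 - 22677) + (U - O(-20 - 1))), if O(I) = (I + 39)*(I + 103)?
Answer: √(-32632592353 + 22108804*I*√23547)/4702 ≈ 1.9944 + 38.47*I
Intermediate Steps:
O(I) = (39 + I)*(103 + I)
U = 1/9404 ≈ 0.00010634
√(√(-870 - 22677) + (U - O(-20 - 1))) = √(√(-870 - 22677) + (1/9404 - (4017 + (-20 - 1)² + 142*(-20 - 1)))) = √(√(-23547) + (1/9404 - (4017 + (-21)² + 142*(-21)))) = √(I*√23547 + (1/9404 - (4017 + 441 - 2982))) = √(I*√23547 + (1/9404 - 1*1476)) = √(I*√23547 + (1/9404 - 1476)) = √(I*√23547 - 13880303/9404) = √(-13880303/9404 + I*√23547)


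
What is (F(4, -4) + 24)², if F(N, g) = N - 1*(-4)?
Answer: 1024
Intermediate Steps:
F(N, g) = 4 + N (F(N, g) = N + 4 = 4 + N)
(F(4, -4) + 24)² = ((4 + 4) + 24)² = (8 + 24)² = 32² = 1024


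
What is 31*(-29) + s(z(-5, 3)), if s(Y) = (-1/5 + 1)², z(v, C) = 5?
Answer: -22459/25 ≈ -898.36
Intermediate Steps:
s(Y) = 16/25 (s(Y) = (-1*⅕ + 1)² = (-⅕ + 1)² = (⅘)² = 16/25)
31*(-29) + s(z(-5, 3)) = 31*(-29) + 16/25 = -899 + 16/25 = -22459/25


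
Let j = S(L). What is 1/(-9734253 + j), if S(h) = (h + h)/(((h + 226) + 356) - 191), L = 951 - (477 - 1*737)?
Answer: -801/7797135442 ≈ -1.0273e-7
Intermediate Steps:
L = 1211 (L = 951 - (477 - 737) = 951 - 1*(-260) = 951 + 260 = 1211)
S(h) = 2*h/(391 + h) (S(h) = (2*h)/(((226 + h) + 356) - 191) = (2*h)/((582 + h) - 191) = (2*h)/(391 + h) = 2*h/(391 + h))
j = 1211/801 (j = 2*1211/(391 + 1211) = 2*1211/1602 = 2*1211*(1/1602) = 1211/801 ≈ 1.5119)
1/(-9734253 + j) = 1/(-9734253 + 1211/801) = 1/(-7797135442/801) = -801/7797135442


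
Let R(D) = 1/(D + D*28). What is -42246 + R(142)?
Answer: -173969027/4118 ≈ -42246.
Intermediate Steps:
R(D) = 1/(29*D) (R(D) = 1/(D + 28*D) = 1/(29*D))
-42246 + R(142) = -42246 + (1/29)/142 = -42246 + (1/29)*(1/142) = -42246 + 1/4118 = -173969027/4118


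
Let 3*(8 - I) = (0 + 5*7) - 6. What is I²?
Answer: 25/9 ≈ 2.7778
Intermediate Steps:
I = -5/3 (I = 8 - ((0 + 5*7) - 6)/3 = 8 - ((0 + 35) - 6)/3 = 8 - (35 - 6)/3 = 8 - ⅓*29 = 8 - 29/3 = -5/3 ≈ -1.6667)
I² = (-5/3)² = 25/9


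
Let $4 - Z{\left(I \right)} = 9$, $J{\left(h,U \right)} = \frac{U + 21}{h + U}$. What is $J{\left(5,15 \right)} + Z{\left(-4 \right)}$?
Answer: $- \frac{16}{5} \approx -3.2$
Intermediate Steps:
$J{\left(h,U \right)} = \frac{21 + U}{U + h}$
$Z{\left(I \right)} = -5$ ($Z{\left(I \right)} = 4 - 9 = -5$)
$J{\left(5,15 \right)} + Z{\left(-4 \right)} = \frac{21 + 15}{15 + 5} - 5 = \frac{1}{20} \cdot 36 - 5 = \frac{9}{5} - 5 = - \frac{16}{5}$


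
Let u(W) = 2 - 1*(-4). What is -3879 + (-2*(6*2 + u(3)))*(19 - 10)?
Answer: -4203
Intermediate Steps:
u(W) = 6 (u(W) = 2 + 4 = 6)
-3879 + (-2*(6*2 + u(3)))*(19 - 10) = -3879 + (-2*(6*2 + 6))*(19 - 10) = -3879 - 2*(12 + 6)*9 = -3879 - 2*18*9 = -3879 - 36*9 = -3879 - 324 = -4203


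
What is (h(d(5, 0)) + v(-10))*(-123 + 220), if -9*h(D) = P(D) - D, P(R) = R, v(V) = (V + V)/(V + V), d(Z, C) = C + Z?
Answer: 97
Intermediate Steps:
v(V) = 1 (v(V) = (2*V)/((2*V)) = (2*V)*(1/(2*V)) = 1)
h(D) = 0 (h(D) = -(D - D)/9 = -⅑*0 = 0)
(h(d(5, 0)) + v(-10))*(-123 + 220) = (0 + 1)*(-123 + 220) = 1*97 = 97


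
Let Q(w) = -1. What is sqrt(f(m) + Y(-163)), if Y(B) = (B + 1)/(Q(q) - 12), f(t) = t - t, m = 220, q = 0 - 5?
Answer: 9*sqrt(26)/13 ≈ 3.5301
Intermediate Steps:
q = -5
f(t) = 0
Y(B) = -1/13 - B/13 (Y(B) = (B + 1)/(-1 - 12) = (1 + B)/(-13) = (1 + B)*(-1/13) = -1/13 - B/13)
sqrt(f(m) + Y(-163)) = sqrt(0 + (-1/13 - 1/13*(-163))) = sqrt(0 + (-1/13 + 163/13)) = sqrt(0 + 162/13) = sqrt(162/13) = 9*sqrt(26)/13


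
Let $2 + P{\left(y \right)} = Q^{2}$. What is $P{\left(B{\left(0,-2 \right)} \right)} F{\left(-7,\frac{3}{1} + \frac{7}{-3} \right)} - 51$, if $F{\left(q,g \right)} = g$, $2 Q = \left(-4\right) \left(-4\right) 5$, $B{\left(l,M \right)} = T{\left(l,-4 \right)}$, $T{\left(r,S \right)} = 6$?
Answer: $\frac{3043}{3} \approx 1014.3$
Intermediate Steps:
$B{\left(l,M \right)} = 6$
$Q = 40$ ($Q = \frac{\left(-4\right) \left(-4\right) 5}{2} = \frac{16 \cdot 5}{2} = \frac{1}{2} \cdot 80 = 40$)
$P{\left(y \right)} = 1598$ ($P{\left(y \right)} = -2 + 40^{2} = -2 + 1600 = 1598$)
$P{\left(B{\left(0,-2 \right)} \right)} F{\left(-7,\frac{3}{1} + \frac{7}{-3} \right)} - 51 = 1598 \left(\frac{3}{1} + \frac{7}{-3}\right) - 51 = 1598 \left(3 \cdot 1 + 7 \left(- \frac{1}{3}\right)\right) - 51 = 1598 \left(3 - \frac{7}{3}\right) - 51 = 1598 \cdot \frac{2}{3} - 51 = \frac{3196}{3} - 51 = \frac{3043}{3}$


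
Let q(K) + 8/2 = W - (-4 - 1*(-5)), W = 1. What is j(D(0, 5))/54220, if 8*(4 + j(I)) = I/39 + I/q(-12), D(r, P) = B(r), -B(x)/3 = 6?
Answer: -727/11277760 ≈ -6.4463e-5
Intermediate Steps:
B(x) = -18 (B(x) = -3*6 = -18)
D(r, P) = -18
q(K) = -4 (q(K) = -4 + (1 - (-4 - 1*(-5))) = -4 + (1 - (-4 + 5)) = -4 + (1 - 1*1) = -4 + (1 - 1) = -4 + 0 = -4)
j(I) = -4 - 35*I/1248 (j(I) = -4 + (I/39 + I/(-4))/8 = -4 + (I*(1/39) + I*(-¼))/8 = -4 + (I/39 - I/4)/8 = -4 + (-35*I/156)/8 = -4 - 35*I/1248)
j(D(0, 5))/54220 = (-4 - 35/1248*(-18))/54220 = (-4 + 105/208)*(1/54220) = -727/208*1/54220 = -727/11277760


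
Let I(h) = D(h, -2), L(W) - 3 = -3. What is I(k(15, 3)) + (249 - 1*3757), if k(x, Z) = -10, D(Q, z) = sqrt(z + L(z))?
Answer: -3508 + I*sqrt(2) ≈ -3508.0 + 1.4142*I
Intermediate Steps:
L(W) = 0 (L(W) = 3 - 3 = 0)
D(Q, z) = sqrt(z) (D(Q, z) = sqrt(z + 0) = sqrt(z))
I(h) = I*sqrt(2) (I(h) = sqrt(-2) = I*sqrt(2))
I(k(15, 3)) + (249 - 1*3757) = I*sqrt(2) + (249 - 1*3757) = I*sqrt(2) + (249 - 3757) = I*sqrt(2) - 3508 = -3508 + I*sqrt(2)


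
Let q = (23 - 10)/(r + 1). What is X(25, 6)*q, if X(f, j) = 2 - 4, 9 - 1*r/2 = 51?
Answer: 26/83 ≈ 0.31325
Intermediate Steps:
r = -84 (r = 18 - 2*51 = 18 - 102 = -84)
X(f, j) = -2
q = -13/83 (q = (23 - 10)/(-84 + 1) = 13/(-83) = 13*(-1/83) = -13/83 ≈ -0.15663)
X(25, 6)*q = -2*(-13/83) = 26/83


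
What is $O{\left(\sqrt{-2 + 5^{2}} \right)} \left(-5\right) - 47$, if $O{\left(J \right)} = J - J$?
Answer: $-47$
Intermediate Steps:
$O{\left(J \right)} = 0$
$O{\left(\sqrt{-2 + 5^{2}} \right)} \left(-5\right) - 47 = 0 \left(-5\right) - 47 = 0 - 47 = -47$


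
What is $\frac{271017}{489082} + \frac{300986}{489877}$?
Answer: $\frac{279971829761}{239590022914} \approx 1.1685$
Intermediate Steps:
$\frac{271017}{489082} + \frac{300986}{489877} = \frac{279971829761}{239590022914}$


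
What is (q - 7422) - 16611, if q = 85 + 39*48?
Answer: -22076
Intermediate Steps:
q = 1957 (q = 85 + 1872 = 1957)
(q - 7422) - 16611 = (1957 - 7422) - 16611 = -5465 - 16611 = -22076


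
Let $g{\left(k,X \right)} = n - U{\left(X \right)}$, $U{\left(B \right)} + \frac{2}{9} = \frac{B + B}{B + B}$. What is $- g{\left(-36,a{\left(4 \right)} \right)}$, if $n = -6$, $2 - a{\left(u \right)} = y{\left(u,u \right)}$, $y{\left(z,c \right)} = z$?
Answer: $\frac{61}{9} \approx 6.7778$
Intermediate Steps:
$a{\left(u \right)} = 2 - u$
$U{\left(B \right)} = \frac{7}{9}$ ($U{\left(B \right)} = - \frac{2}{9} + \frac{B + B}{B + B} = - \frac{2}{9} + \frac{2 B}{2 B} = - \frac{2}{9} + 2 B \frac{1}{2 B} = - \frac{2}{9} + 1 = \frac{7}{9}$)
$g{\left(k,X \right)} = - \frac{61}{9}$ ($g{\left(k,X \right)} = -6 - \frac{7}{9} = - \frac{61}{9}$)
$- g{\left(-36,a{\left(4 \right)} \right)} = \left(-1\right) \left(- \frac{61}{9}\right) = \frac{61}{9}$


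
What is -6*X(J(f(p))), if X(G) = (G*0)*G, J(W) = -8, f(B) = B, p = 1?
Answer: 0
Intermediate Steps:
X(G) = 0 (X(G) = 0*G = 0)
-6*X(J(f(p))) = -6*0 = 0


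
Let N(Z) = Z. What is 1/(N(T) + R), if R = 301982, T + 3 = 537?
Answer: 1/302516 ≈ 3.3056e-6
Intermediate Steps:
T = 534 (T = -3 + 537 = 534)
1/(N(T) + R) = 1/(534 + 301982) = 1/302516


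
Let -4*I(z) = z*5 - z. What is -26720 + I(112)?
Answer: -26832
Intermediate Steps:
I(z) = -z (I(z) = -(z*5 - z)/4 = -(5*z - z)/4 = -z)
-26720 + I(112) = -26720 - 1*112 = -26720 - 112 = -26832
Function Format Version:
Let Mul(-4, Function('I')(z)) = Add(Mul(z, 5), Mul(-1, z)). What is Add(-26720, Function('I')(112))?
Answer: -26832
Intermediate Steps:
Function('I')(z) = Mul(-1, z) (Function('I')(z) = Mul(Rational(-1, 4), Add(Mul(z, 5), Mul(-1, z))) = Mul(Rational(-1, 4), Add(Mul(5, z), Mul(-1, z))) = Mul(Rational(-1, 4), Mul(4, z)) = Mul(-1, z))
Add(-26720, Function('I')(112)) = Add(-26720, Mul(-1, 112)) = Add(-26720, -112) = -26832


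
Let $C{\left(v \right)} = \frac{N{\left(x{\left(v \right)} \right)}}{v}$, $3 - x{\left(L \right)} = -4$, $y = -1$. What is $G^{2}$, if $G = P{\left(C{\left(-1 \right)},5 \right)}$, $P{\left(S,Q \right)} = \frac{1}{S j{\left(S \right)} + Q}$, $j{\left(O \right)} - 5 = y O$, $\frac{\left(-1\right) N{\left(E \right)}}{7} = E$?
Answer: $\frac{1}{4626801} \approx 2.1613 \cdot 10^{-7}$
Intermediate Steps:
$x{\left(L \right)} = 7$ ($x{\left(L \right)} = 3 - -4 = 3 + 4 = 7$)
$N{\left(E \right)} = - 7 E$
$j{\left(O \right)} = 5 - O$
$C{\left(v \right)} = - \frac{49}{v}$ ($C{\left(v \right)} = \frac{\left(-7\right) 7}{v} = - \frac{49}{v}$)
$P{\left(S,Q \right)} = \frac{1}{Q + S \left(5 - S\right)}$ ($P{\left(S,Q \right)} = \frac{1}{S \left(5 - S\right) + Q} = \frac{1}{Q + S \left(5 - S\right)}$)
$G = - \frac{1}{2151}$ ($G = \frac{1}{5 + - \frac{49}{-1} \left(5 - - \frac{49}{-1}\right)} = \frac{1}{5 + \left(-49\right) \left(-1\right) \left(5 - \left(-49\right) \left(-1\right)\right)} = \frac{1}{5 + 49 \left(5 - 49\right)} = \frac{1}{5 + 49 \left(-44\right)} = \frac{1}{5 - 2156} = \frac{1}{-2151} = - \frac{1}{2151} \approx -0.0004649$)
$G^{2} = \left(- \frac{1}{2151}\right)^{2} = \frac{1}{4626801}$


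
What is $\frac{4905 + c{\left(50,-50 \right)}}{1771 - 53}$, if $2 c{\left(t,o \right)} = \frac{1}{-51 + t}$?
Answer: $\frac{9809}{3436} \approx 2.8548$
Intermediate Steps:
$c{\left(t,o \right)} = \frac{1}{2 \left(-51 + t\right)}$
$\frac{4905 + c{\left(50,-50 \right)}}{1771 - 53} = \frac{4905 + \frac{1}{2 \left(-51 + 50\right)}}{1771 - 53} = \frac{4905 + \frac{1}{2 \left(-1\right)}}{1718} = \left(4905 + \frac{1}{2} \left(-1\right)\right) \frac{1}{1718} = \left(4905 - \frac{1}{2}\right) \frac{1}{1718} = \frac{9809}{2} \cdot \frac{1}{1718} = \frac{9809}{3436}$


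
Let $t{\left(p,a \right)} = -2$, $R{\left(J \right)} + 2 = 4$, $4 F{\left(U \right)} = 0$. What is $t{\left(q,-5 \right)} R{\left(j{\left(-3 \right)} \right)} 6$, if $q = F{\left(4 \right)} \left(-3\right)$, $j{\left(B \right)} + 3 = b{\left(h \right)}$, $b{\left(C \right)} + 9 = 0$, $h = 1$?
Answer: $-24$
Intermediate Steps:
$F{\left(U \right)} = 0$ ($F{\left(U \right)} = \frac{1}{4} \cdot 0 = 0$)
$b{\left(C \right)} = -9$ ($b{\left(C \right)} = -9 + 0 = -9$)
$j{\left(B \right)} = -12$ ($j{\left(B \right)} = -3 - 9 = -12$)
$q = 0$ ($q = 0 \left(-3\right) = 0$)
$R{\left(J \right)} = 2$ ($R{\left(J \right)} = -2 + 4 = 2$)
$t{\left(q,-5 \right)} R{\left(j{\left(-3 \right)} \right)} 6 = \left(-2\right) 2 \cdot 6 = \left(-4\right) 6 = -24$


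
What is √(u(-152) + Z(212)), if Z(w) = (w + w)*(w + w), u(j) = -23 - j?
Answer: √179905 ≈ 424.15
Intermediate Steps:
Z(w) = 4*w² (Z(w) = (2*w)*(2*w) = 4*w²)
√(u(-152) + Z(212)) = √((-23 - 1*(-152)) + 4*212²) = √((-23 + 152) + 4*44944) = √(129 + 179776) = √179905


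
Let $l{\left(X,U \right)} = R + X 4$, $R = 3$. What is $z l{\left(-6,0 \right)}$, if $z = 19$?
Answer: $-399$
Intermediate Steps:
$l{\left(X,U \right)} = 3 + 4 X$ ($l{\left(X,U \right)} = 3 + X 4 = 3 + 4 X$)
$z l{\left(-6,0 \right)} = 19 \left(3 + 4 \left(-6\right)\right) = 19 \left(3 - 24\right) = 19 \left(-21\right) = -399$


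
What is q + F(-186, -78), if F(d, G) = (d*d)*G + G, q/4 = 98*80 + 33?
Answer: -2667074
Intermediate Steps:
q = 31492 (q = 4*(98*80 + 33) = 4*(7840 + 33) = 4*7873 = 31492)
F(d, G) = G + G*d² (F(d, G) = d²*G + G = G*d² + G = G + G*d²)
q + F(-186, -78) = 31492 - 78*(1 + (-186)²) = 31492 - 78*(1 + 34596) = 31492 - 78*34597 = 31492 - 2698566 = -2667074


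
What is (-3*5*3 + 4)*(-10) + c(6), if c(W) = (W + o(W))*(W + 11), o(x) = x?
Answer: 614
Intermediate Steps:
c(W) = 2*W*(11 + W) (c(W) = (W + W)*(W + 11) = (2*W)*(11 + W) = 2*W*(11 + W))
(-3*5*3 + 4)*(-10) + c(6) = (-3*5*3 + 4)*(-10) + 2*6*(11 + 6) = (-15*3 + 4)*(-10) + 2*6*17 = (-45 + 4)*(-10) + 204 = -41*(-10) + 204 = 410 + 204 = 614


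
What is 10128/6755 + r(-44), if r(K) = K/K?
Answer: 16883/6755 ≈ 2.4993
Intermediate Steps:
r(K) = 1
10128/6755 + r(-44) = 10128/6755 + 1 = 16883/6755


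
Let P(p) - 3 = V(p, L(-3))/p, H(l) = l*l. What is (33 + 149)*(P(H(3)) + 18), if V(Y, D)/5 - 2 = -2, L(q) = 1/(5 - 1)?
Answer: 3822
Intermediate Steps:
L(q) = 1/4
V(Y, D) = 0 (V(Y, D) = 10 + 5*(-2) = 10 - 10 = 0)
H(l) = l**2
P(p) = 3 (P(p) = 3 + 0/p = 3 + 0 = 3)
(33 + 149)*(P(H(3)) + 18) = (33 + 149)*(3 + 18) = 182*21 = 3822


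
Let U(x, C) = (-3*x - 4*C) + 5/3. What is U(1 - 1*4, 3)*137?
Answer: -548/3 ≈ -182.67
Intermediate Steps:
U(x, C) = 5/3 - 4*C - 3*x (U(x, C) = (-4*C - 3*x) + 5*(1/3) = (-4*C - 3*x) + 5/3 = 5/3 - 4*C - 3*x)
U(1 - 1*4, 3)*137 = (5/3 - 4*3 - 3*(1 - 1*4))*137 = (5/3 - 12 - 3*(1 - 4))*137 = (5/3 - 12 - 3*(-3))*137 = (5/3 - 12 + 9)*137 = -4/3*137 = -548/3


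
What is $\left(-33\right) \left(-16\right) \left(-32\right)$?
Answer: $-16896$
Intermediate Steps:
$\left(-33\right) \left(-16\right) \left(-32\right) = 528 \left(-32\right) = -16896$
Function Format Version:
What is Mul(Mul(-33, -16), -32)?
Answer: -16896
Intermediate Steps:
Mul(Mul(-33, -16), -32) = Mul(528, -32) = -16896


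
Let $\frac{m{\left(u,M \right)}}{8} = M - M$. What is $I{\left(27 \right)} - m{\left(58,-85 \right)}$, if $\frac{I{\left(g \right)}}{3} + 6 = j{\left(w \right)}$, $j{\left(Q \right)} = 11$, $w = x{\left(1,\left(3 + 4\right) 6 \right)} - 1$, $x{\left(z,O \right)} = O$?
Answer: $15$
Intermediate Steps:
$w = 41$ ($w = \left(3 + 4\right) 6 - 1 = 7 \cdot 6 - 1 = 42 - 1 = 41$)
$m{\left(u,M \right)} = 0$ ($m{\left(u,M \right)} = 8 \left(M - M\right) = 8 \cdot 0 = 0$)
$I{\left(g \right)} = 15$ ($I{\left(g \right)} = -18 + 3 \cdot 11 = -18 + 33 = 15$)
$I{\left(27 \right)} - m{\left(58,-85 \right)} = 15 - 0 = 15 + 0 = 15$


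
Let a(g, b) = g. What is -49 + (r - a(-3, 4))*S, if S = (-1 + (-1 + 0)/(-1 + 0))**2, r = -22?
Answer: -49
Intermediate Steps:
S = 0 (S = (-1 - 1/(-1))**2 = (-1 - 1*(-1))**2 = (-1 + 1)**2 = 0**2 = 0)
-49 + (r - a(-3, 4))*S = -49 + (-22 - 1*(-3))*0 = -49 + (-22 + 3)*0 = -49 - 19*0 = -49 + 0 = -49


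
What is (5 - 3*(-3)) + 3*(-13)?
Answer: -25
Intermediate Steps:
(5 - 3*(-3)) + 3*(-13) = (5 + 9) - 39 = 14 - 39 = -25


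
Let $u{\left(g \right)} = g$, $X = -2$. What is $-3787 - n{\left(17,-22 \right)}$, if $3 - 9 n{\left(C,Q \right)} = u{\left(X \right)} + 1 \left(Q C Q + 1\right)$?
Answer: $- \frac{25859}{9} \approx -2873.2$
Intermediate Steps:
$n{\left(C,Q \right)} = \frac{4}{9} - \frac{C Q^{2}}{9}$ ($n{\left(C,Q \right)} = \frac{1}{3} - \frac{-2 + 1 \left(Q C Q + 1\right)}{9} = \frac{1}{3} - \frac{-2 + 1 \left(C Q Q + 1\right)}{9} = \frac{1}{3} - \frac{-2 + 1 \left(C Q^{2} + 1\right)}{9} = \frac{1}{3} - \frac{-2 + 1 \left(1 + C Q^{2}\right)}{9} = \frac{1}{3} - \frac{-2 + \left(1 + C Q^{2}\right)}{9} = \frac{1}{3} - \frac{-1 + C Q^{2}}{9} = \frac{1}{3} - \left(- \frac{1}{9} + \frac{C Q^{2}}{9}\right) = \frac{4}{9} - \frac{C Q^{2}}{9}$)
$-3787 - n{\left(17,-22 \right)} = -3787 - \left(\frac{4}{9} - \frac{17 \left(-22\right)^{2}}{9}\right) = -3787 - \left(\frac{4}{9} - \frac{17}{9} \cdot 484\right) = -3787 - \left(\frac{4}{9} - \frac{8228}{9}\right) = -3787 - - \frac{8224}{9} = -3787 + \frac{8224}{9} = - \frac{25859}{9}$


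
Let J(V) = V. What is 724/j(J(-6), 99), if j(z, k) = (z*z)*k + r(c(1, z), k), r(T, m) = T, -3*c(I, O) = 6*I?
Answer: 362/1781 ≈ 0.20326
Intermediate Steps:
c(I, O) = -2*I
j(z, k) = -2 + k*z**2 (j(z, k) = (z*z)*k - 2*1 = z**2*k - 2 = k*z**2 - 2 = -2 + k*z**2)
724/j(J(-6), 99) = 724/(-2 + 99*(-6)**2) = 724/(-2 + 99*36) = 724/(-2 + 3564) = 724/3562 = 724*(1/3562) = 362/1781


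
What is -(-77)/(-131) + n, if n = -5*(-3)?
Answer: 1888/131 ≈ 14.412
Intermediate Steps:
n = 15
-(-77)/(-131) + n = -(-77)/(-131) + 15 = -(-77)*(-1)/131 + 15 = -11*7/131 + 15 = -77/131 + 15 = 1888/131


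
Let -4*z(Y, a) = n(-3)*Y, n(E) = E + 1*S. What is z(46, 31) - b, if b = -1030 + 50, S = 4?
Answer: 1937/2 ≈ 968.50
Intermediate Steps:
b = -980
n(E) = 4 + E (n(E) = E + 1*4 = E + 4 = 4 + E)
z(Y, a) = -Y/4 (z(Y, a) = -(4 - 3)*Y/4 = -Y/4)
z(46, 31) - b = -¼*46 - 1*(-980) = -23/2 + 980 = 1937/2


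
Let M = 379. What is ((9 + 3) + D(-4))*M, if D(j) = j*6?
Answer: -4548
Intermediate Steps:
D(j) = 6*j
((9 + 3) + D(-4))*M = ((9 + 3) + 6*(-4))*379 = (12 - 24)*379 = -12*379 = -4548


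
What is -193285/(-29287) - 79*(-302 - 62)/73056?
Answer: 3740701483/534897768 ≈ 6.9933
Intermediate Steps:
-193285/(-29287) - 79*(-302 - 62)/73056 = -193285*(-1/29287) - 79*(-364)*(1/73056) = 193285/29287 + 28756*(1/73056) = 193285/29287 + 7189/18264 = 3740701483/534897768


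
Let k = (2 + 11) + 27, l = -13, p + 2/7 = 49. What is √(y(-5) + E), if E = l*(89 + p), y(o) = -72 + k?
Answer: 2*I*√22323/7 ≈ 42.688*I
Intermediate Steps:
p = 341/7 (p = -2/7 + 49 = 341/7 ≈ 48.714)
k = 40 (k = 13 + 27 = 40)
y(o) = -32 (y(o) = -72 + 40 = -32)
E = -12532/7 (E = -13*(89 + 341/7) = -13*964/7 = -12532/7 ≈ -1790.3)
√(y(-5) + E) = √(-32 - 12532/7) = √(-12756/7) = 2*I*√22323/7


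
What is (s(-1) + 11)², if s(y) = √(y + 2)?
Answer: 144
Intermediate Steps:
s(y) = √(2 + y)
(s(-1) + 11)² = (√(2 - 1) + 11)² = (√1 + 11)² = (1 + 11)² = 12² = 144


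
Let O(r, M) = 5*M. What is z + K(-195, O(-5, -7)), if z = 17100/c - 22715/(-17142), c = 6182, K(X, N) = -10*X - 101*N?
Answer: 290844558335/52985922 ≈ 5489.1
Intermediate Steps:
K(X, N) = -101*N - 10*X
z = 216776165/52985922 (z = 17100/6182 - 22715/(-17142) = 17100*(1/6182) - 22715*(-1/17142) = 8550/3091 + 22715/17142 = 216776165/52985922 ≈ 4.0912)
z + K(-195, O(-5, -7)) = 216776165/52985922 + (-505*(-7) - 10*(-195)) = 216776165/52985922 + (-101*(-35) + 1950) = 216776165/52985922 + (3535 + 1950) = 216776165/52985922 + 5485 = 290844558335/52985922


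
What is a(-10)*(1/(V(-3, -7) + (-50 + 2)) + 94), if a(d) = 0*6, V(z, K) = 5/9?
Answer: 0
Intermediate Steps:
V(z, K) = 5/9 (V(z, K) = 5*(⅑) = 5/9)
a(d) = 0
a(-10)*(1/(V(-3, -7) + (-50 + 2)) + 94) = 0*(1/(5/9 + (-50 + 2)) + 94) = 0*(1/(5/9 - 48) + 94) = 0*(1/(-427/9) + 94) = 0*(-9/427 + 94) = 0*(40129/427) = 0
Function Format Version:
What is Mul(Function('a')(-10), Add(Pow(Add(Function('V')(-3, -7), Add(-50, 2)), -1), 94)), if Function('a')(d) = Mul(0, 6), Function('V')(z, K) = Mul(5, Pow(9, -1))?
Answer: 0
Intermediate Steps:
Function('V')(z, K) = Rational(5, 9) (Function('V')(z, K) = Mul(5, Rational(1, 9)) = Rational(5, 9))
Function('a')(d) = 0
Mul(Function('a')(-10), Add(Pow(Add(Function('V')(-3, -7), Add(-50, 2)), -1), 94)) = Mul(0, Add(Pow(Add(Rational(5, 9), Add(-50, 2)), -1), 94)) = Mul(0, Add(Pow(Add(Rational(5, 9), -48), -1), 94)) = Mul(0, Add(Pow(Rational(-427, 9), -1), 94)) = Mul(0, Add(Rational(-9, 427), 94)) = Mul(0, Rational(40129, 427)) = 0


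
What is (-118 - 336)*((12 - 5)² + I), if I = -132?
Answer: 37682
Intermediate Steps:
(-118 - 336)*((12 - 5)² + I) = (-118 - 336)*((12 - 5)² - 132) = -454*(7² - 132) = -454*(49 - 132) = -454*(-83) = 37682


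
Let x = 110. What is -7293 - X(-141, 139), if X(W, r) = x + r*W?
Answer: 12196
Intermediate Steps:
X(W, r) = 110 + W*r (X(W, r) = 110 + r*W = 110 + W*r)
-7293 - X(-141, 139) = -7293 - (110 - 141*139) = -7293 - (110 - 19599) = -7293 - 1*(-19489) = -7293 + 19489 = 12196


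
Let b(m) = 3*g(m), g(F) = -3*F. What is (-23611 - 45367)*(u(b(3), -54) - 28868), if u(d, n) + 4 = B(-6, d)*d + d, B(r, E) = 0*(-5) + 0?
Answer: 1993395222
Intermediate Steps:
B(r, E) = 0 (B(r, E) = 0 + 0 = 0)
b(m) = -9*m (b(m) = 3*(-3*m) = -9*m)
u(d, n) = -4 + d (u(d, n) = -4 + (0*d + d) = -4 + (0 + d) = -4 + d)
(-23611 - 45367)*(u(b(3), -54) - 28868) = (-23611 - 45367)*((-4 - 9*3) - 28868) = -68978*((-4 - 27) - 28868) = -68978*(-31 - 28868) = -68978*(-28899) = 1993395222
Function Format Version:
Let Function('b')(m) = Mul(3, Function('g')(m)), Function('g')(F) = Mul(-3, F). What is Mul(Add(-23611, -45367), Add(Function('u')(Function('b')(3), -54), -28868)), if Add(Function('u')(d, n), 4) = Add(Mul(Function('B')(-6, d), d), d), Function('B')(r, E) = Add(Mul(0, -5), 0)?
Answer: 1993395222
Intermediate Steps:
Function('B')(r, E) = 0 (Function('B')(r, E) = Add(0, 0) = 0)
Function('b')(m) = Mul(-9, m) (Function('b')(m) = Mul(3, Mul(-3, m)) = Mul(-9, m))
Function('u')(d, n) = Add(-4, d) (Function('u')(d, n) = Add(-4, Add(Mul(0, d), d)) = Add(-4, Add(0, d)) = Add(-4, d))
Mul(Add(-23611, -45367), Add(Function('u')(Function('b')(3), -54), -28868)) = Mul(Add(-23611, -45367), Add(Add(-4, Mul(-9, 3)), -28868)) = Mul(-68978, Add(Add(-4, -27), -28868)) = Mul(-68978, Add(-31, -28868)) = Mul(-68978, -28899) = 1993395222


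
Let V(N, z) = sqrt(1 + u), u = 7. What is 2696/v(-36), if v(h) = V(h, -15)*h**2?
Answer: 337*sqrt(2)/648 ≈ 0.73548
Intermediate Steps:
V(N, z) = 2*sqrt(2) (V(N, z) = sqrt(1 + 7) = sqrt(8) = 2*sqrt(2))
v(h) = 2*sqrt(2)*h**2 (v(h) = (2*sqrt(2))*h**2 = 2*sqrt(2)*h**2)
2696/v(-36) = 2696/((2*sqrt(2)*(-36)**2)) = 2696/((2*sqrt(2)*1296)) = 2696/((2592*sqrt(2))) = 2696*(sqrt(2)/5184) = 337*sqrt(2)/648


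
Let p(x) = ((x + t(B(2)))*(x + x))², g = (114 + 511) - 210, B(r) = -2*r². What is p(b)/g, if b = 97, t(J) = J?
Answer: 298114756/415 ≈ 7.1835e+5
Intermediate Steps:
g = 415 (g = 625 - 210 = 415)
p(x) = 4*x²*(-8 + x)² (p(x) = ((x - 2*2²)*(x + x))² = ((x - 2*4)*(2*x))² = ((x - 8)*(2*x))² = ((-8 + x)*(2*x))² = (2*x*(-8 + x))² = 4*x²*(-8 + x)²)
p(b)/g = (4*97²*(-8 + 97)²)/415 = (4*9409*89²)*(1/415) = (4*9409*7921)*(1/415) = 298114756*(1/415) = 298114756/415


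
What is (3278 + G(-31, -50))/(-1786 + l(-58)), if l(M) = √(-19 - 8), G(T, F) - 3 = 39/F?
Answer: -146461823/79745575 - 492033*I*√3/159491150 ≈ -1.8366 - 0.0053434*I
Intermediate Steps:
G(T, F) = 3 + 39/F
l(M) = 3*I*√3 (l(M) = √(-27) = 3*I*√3)
(3278 + G(-31, -50))/(-1786 + l(-58)) = (3278 + (3 + 39/(-50)))/(-1786 + 3*I*√3) = (3278 + (3 + 39*(-1/50)))/(-1786 + 3*I*√3) = (3278 + (3 - 39/50))/(-1786 + 3*I*√3) = (3278 + 111/50)/(-1786 + 3*I*√3) = 164011/(50*(-1786 + 3*I*√3))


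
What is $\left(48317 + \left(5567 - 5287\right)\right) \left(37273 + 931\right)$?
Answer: $1856599788$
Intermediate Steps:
$\left(48317 + \left(5567 - 5287\right)\right) \left(37273 + 931\right) = \left(48317 + 280\right) 38204 = 48597 \cdot 38204 = 1856599788$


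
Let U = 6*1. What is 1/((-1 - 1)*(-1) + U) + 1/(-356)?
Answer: 87/712 ≈ 0.12219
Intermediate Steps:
U = 6
1/((-1 - 1)*(-1) + U) + 1/(-356) = 1/((-1 - 1)*(-1) + 6) + 1/(-356) = 1/(-2*(-1) + 6) - 1/356 = 1/(2 + 6) - 1/356 = 1/8 - 1/356 = ⅛ - 1/356 = 87/712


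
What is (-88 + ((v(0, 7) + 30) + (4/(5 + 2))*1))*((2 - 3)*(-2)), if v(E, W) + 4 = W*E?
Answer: -860/7 ≈ -122.86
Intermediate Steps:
v(E, W) = -4 + E*W (v(E, W) = -4 + W*E = -4 + E*W)
(-88 + ((v(0, 7) + 30) + (4/(5 + 2))*1))*((2 - 3)*(-2)) = (-88 + (((-4 + 0*7) + 30) + (4/(5 + 2))*1))*((2 - 3)*(-2)) = (-88 + (((-4 + 0) + 30) + (4/7)*1))*(-1*(-2)) = (-88 + ((-4 + 30) + ((1/7)*4)*1))*2 = (-88 + (26 + (4/7)*1))*2 = (-88 + (26 + 4/7))*2 = (-88 + 186/7)*2 = -430/7*2 = -860/7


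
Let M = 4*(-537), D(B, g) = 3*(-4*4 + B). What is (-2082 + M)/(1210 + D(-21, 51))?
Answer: -4230/1099 ≈ -3.8490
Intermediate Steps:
D(B, g) = -48 + 3*B (D(B, g) = 3*(-16 + B) = -48 + 3*B)
M = -2148
(-2082 + M)/(1210 + D(-21, 51)) = (-2082 - 2148)/(1210 + (-48 + 3*(-21))) = -4230/(1210 + (-48 - 63)) = -4230/(1210 - 111) = -4230/1099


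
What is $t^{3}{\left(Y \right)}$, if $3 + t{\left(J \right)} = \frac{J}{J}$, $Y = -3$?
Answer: $-8$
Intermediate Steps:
$t{\left(J \right)} = -2$ ($t{\left(J \right)} = -3 + \frac{J}{J} = -3 + 1 = -2$)
$t^{3}{\left(Y \right)} = \left(-2\right)^{3} = -8$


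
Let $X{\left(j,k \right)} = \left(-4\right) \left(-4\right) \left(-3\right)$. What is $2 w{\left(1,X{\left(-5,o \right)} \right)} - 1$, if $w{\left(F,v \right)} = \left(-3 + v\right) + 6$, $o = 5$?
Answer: $-91$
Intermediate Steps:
$X{\left(j,k \right)} = -48$ ($X{\left(j,k \right)} = 16 \left(-3\right) = -48$)
$w{\left(F,v \right)} = 3 + v$
$2 w{\left(1,X{\left(-5,o \right)} \right)} - 1 = 2 \left(3 - 48\right) - 1 = 2 \left(-45\right) - 1 = -90 - 1 = -91$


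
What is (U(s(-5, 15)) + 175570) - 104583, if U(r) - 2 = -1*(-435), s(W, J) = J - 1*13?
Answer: 71424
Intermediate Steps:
s(W, J) = -13 + J (s(W, J) = J - 13 = -13 + J)
U(r) = 437 (U(r) = 2 - 1*(-435) = 2 + 435 = 437)
(U(s(-5, 15)) + 175570) - 104583 = (437 + 175570) - 104583 = 176007 - 104583 = 71424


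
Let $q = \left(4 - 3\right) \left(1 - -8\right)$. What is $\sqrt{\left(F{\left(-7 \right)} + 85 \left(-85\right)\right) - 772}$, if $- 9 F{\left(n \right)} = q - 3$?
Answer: $\frac{i \sqrt{71979}}{3} \approx 89.43 i$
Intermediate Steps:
$q = 9$ ($q = 1 \left(1 + 8\right) = 1 \cdot 9 = 9$)
$F{\left(n \right)} = - \frac{2}{3}$ ($F{\left(n \right)} = - \frac{9 - 3}{9} = \left(- \frac{1}{9}\right) 6 = - \frac{2}{3}$)
$\sqrt{\left(F{\left(-7 \right)} + 85 \left(-85\right)\right) - 772} = \sqrt{\left(- \frac{2}{3} + 85 \left(-85\right)\right) - 772} = \sqrt{\left(- \frac{2}{3} - 7225\right) - 772} = \sqrt{- \frac{21677}{3} - 772} = \sqrt{- \frac{23993}{3}} = \frac{i \sqrt{71979}}{3}$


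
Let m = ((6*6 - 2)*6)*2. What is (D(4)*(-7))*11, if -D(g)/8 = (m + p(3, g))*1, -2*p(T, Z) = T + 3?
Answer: 249480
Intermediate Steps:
m = 408 (m = ((36 - 2)*6)*2 = (34*6)*2 = 204*2 = 408)
p(T, Z) = -3/2 - T/2 (p(T, Z) = -(T + 3)/2 = -(3 + T)/2 = -3/2 - T/2)
D(g) = -3240 (D(g) = -8*(408 + (-3/2 - ½*3)) = -8*(408 + (-3/2 - 3/2)) = -8*(408 - 3) = -3240)
(D(4)*(-7))*11 = -3240*(-7)*11 = 22680*11 = 249480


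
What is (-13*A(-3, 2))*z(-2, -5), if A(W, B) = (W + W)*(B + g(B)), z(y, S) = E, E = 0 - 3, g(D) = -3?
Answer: 234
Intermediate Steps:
E = -3
z(y, S) = -3
A(W, B) = 2*W*(-3 + B) (A(W, B) = (W + W)*(B - 3) = (2*W)*(-3 + B) = 2*W*(-3 + B))
(-13*A(-3, 2))*z(-2, -5) = -26*(-3)*(-3 + 2)*(-3) = -26*(-3)*(-1)*(-3) = -13*6*(-3) = -78*(-3) = 234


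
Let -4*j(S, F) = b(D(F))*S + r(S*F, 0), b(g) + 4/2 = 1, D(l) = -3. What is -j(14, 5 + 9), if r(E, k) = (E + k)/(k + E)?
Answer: -13/4 ≈ -3.2500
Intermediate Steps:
b(g) = -1 (b(g) = -2 + 1 = -1)
r(E, k) = 1 (r(E, k) = (E + k)/(E + k) = 1)
j(S, F) = -1/4 + S/4 (j(S, F) = -(-S + 1)/4 = -(1 - S)/4 = -1/4 + S/4)
-j(14, 5 + 9) = -(-1/4 + (1/4)*14) = -(-1/4 + 7/2) = -13/4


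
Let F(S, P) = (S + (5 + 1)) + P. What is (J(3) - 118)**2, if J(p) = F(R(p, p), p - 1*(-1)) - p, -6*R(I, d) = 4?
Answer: 112225/9 ≈ 12469.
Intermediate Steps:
R(I, d) = -2/3 (R(I, d) = -1/6*4 = -2/3)
F(S, P) = 6 + P + S (F(S, P) = (S + 6) + P = (6 + S) + P = 6 + P + S)
J(p) = 19/3 (J(p) = (6 + (p - 1*(-1)) - 2/3) - p = (6 + (p + 1) - 2/3) - p = (6 + (1 + p) - 2/3) - p = (19/3 + p) - p = 19/3)
(J(3) - 118)**2 = (19/3 - 118)**2 = (-335/3)**2 = 112225/9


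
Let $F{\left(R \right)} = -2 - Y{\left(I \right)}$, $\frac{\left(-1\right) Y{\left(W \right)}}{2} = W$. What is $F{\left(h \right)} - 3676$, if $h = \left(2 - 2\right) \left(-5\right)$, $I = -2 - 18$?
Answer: $-3718$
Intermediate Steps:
$I = -20$ ($I = -2 - 18 = -20$)
$Y{\left(W \right)} = - 2 W$
$h = 0$ ($h = 0 \left(-5\right) = 0$)
$F{\left(R \right)} = -42$ ($F{\left(R \right)} = -2 - \left(-2\right) \left(-20\right) = -2 - 40 = -42$)
$F{\left(h \right)} - 3676 = -42 - 3676 = -3718$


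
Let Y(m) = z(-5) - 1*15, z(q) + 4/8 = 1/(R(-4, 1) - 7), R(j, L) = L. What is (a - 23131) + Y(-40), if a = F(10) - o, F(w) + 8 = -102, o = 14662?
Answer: -113756/3 ≈ -37919.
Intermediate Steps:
F(w) = -110 (F(w) = -8 - 102 = -110)
z(q) = -⅔ (z(q) = -½ + 1/(1 - 7) = -½ + 1/(-6) = -½ - ⅙ = -⅔)
a = -14772 (a = -110 - 1*14662 = -110 - 14662 = -14772)
Y(m) = -47/3 (Y(m) = -⅔ - 1*15 = -⅔ - 15 = -47/3)
(a - 23131) + Y(-40) = (-14772 - 23131) - 47/3 = -37903 - 47/3 = -113756/3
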